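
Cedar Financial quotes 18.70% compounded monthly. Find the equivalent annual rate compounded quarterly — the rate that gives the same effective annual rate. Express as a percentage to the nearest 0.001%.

18.993%

EAR = (1 + 0.1870/12)^12 − 1 = 0.203890.
Solve (1 + r/4)^4 = 1.203890: r/4 = 1.203890^(1/4) − 1 = 0.047482, so r = 0.189929 = 18.993%.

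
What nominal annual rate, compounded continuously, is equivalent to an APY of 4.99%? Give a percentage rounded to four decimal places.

4.8695%

Continuous: nominal r satisfies e^r − 1 = 0.0499.
r = ln(1 + 0.0499) = ln(1.0499) = 0.048695 = 4.8695%.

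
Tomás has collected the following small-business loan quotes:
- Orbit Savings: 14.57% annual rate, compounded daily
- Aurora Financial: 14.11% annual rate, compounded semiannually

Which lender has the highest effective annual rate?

Orbit Savings

Orbit Savings: (1 + 0.1457/365)^365 − 1 = 15.682%
Aurora Financial: (1 + 0.1411/2)^2 − 1 = 14.608%
The highest effective annual rate is Orbit Savings at 15.682%.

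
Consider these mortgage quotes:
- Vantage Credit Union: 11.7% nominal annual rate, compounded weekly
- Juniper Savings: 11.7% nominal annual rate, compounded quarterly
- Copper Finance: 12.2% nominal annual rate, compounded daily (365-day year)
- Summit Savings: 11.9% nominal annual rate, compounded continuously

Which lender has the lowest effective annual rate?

Juniper Savings

Vantage Credit Union: (1 + 0.117/52)^52 − 1 = 12.397%
Juniper Savings: (1 + 0.117/4)^4 − 1 = 12.223%
Copper Finance: (1 + 0.122/365)^365 − 1 = 12.973%
Summit Savings: e^0.119 − 1 = 12.637%
The lowest effective annual rate is Juniper Savings at 12.223%.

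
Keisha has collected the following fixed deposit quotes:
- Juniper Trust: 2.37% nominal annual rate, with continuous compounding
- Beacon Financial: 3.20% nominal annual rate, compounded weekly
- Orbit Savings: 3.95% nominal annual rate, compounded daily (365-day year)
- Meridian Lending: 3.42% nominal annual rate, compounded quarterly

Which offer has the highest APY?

Orbit Savings

Juniper Trust: e^0.0237 − 1 = 2.398%
Beacon Financial: (1 + 0.0320/52)^52 − 1 = 3.251%
Orbit Savings: (1 + 0.0395/365)^365 − 1 = 4.029%
Meridian Lending: (1 + 0.0342/4)^4 − 1 = 3.464%
The highest effective annual rate is Orbit Savings at 4.029%.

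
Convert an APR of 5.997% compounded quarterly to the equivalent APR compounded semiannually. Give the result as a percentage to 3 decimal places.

EAR = (1 + 0.05997/4)^4 − 1 = 0.061332.
Solve (1 + r/2)^2 = 1.061332: r/2 = 1.061332^(1/2) − 1 = 0.030210, so r = 0.060420 = 6.042%.

6.042%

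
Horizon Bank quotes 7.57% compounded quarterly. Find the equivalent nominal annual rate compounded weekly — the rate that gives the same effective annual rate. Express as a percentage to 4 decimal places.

7.5047%

EAR = (1 + 0.0757/4)^4 − 1 = 0.077876.
Solve (1 + r/52)^52 = 1.077876: r/52 = 1.077876^(1/52) − 1 = 0.001443, so r = 0.075047 = 7.5047%.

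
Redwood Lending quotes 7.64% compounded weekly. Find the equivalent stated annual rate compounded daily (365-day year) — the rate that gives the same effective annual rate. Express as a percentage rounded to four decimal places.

7.6352%

EAR = (1 + 0.0764/52)^52 − 1 = 0.079334.
Solve (1 + r/365)^365 = 1.079334: r/365 = 1.079334^(1/365) − 1 = 0.000209, so r = 0.076352 = 7.6352%.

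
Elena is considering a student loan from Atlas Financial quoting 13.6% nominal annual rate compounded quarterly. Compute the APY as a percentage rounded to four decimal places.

14.3095%

EAR = (1 + 0.136/4)^4 − 1.
= (1 + 0.034000)^4 − 1 = 1.143095 − 1 = 14.3095%.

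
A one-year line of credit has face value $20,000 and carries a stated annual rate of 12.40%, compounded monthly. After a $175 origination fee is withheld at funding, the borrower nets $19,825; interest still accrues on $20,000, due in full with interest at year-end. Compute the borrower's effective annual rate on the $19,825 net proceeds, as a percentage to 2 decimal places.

Amount owed after one year: 20,000 × (1 + 0.1240/12)^12 = 20,000 × 1.131296 = $22,625.92.
Effective rate on net proceeds: 22,625.92 / 19,825 − 1 = 0.141282 = 14.13%.

14.13%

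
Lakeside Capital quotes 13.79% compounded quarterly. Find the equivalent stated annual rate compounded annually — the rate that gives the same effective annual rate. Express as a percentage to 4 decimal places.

14.5196%

EAR = (1 + 0.1379/4)^4 − 1 = 0.145196.
Compounded annually, the equivalent nominal rate is the EAR itself: 14.5196%.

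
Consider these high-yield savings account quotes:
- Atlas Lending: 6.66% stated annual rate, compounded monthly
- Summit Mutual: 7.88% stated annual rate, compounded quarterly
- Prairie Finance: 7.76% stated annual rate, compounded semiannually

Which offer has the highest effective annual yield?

Summit Mutual

Atlas Lending: (1 + 0.0666/12)^12 − 1 = 6.867%
Summit Mutual: (1 + 0.0788/4)^4 − 1 = 8.116%
Prairie Finance: (1 + 0.0776/2)^2 − 1 = 7.911%
The highest effective annual rate is Summit Mutual at 8.116%.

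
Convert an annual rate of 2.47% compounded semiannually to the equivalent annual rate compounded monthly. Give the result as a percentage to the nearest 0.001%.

EAR = (1 + 0.0247/2)^2 − 1 = 0.024853.
Solve (1 + r/12)^12 = 1.024853: r/12 = 1.024853^(1/12) − 1 = 0.002048, so r = 0.024574 = 2.457%.

2.457%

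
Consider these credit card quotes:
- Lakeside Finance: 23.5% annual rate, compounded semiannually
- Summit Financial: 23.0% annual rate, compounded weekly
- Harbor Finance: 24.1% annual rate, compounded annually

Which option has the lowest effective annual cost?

Lakeside Finance: (1 + 0.235/2)^2 − 1 = 24.881%
Summit Financial: (1 + 0.230/52)^52 − 1 = 25.796%
Harbor Finance: compounded annually, EAR = 24.100%
The lowest effective annual rate is Harbor Finance at 24.100%.

Harbor Finance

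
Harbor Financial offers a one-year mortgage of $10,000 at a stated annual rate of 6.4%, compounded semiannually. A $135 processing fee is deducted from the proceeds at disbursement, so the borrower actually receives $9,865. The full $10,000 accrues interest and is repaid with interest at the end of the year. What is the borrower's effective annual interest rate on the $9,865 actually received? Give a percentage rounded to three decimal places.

Amount owed after one year: 10,000 × (1 + 0.064/2)^2 = 10,000 × 1.065024 = $10,650.24.
Effective rate on net proceeds: 10,650.24 / 9,865 − 1 = 0.079599 = 7.960%.

7.960%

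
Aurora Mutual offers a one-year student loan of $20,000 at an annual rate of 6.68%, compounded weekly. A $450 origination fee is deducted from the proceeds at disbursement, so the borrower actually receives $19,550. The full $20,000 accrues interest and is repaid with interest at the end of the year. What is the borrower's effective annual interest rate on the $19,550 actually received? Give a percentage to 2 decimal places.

Amount owed after one year: 20,000 × (1 + 0.0668/52)^52 = 20,000 × 1.069036 = $21,380.72.
Effective rate on net proceeds: 21,380.72 / 19,550 − 1 = 0.093643 = 9.36%.

9.36%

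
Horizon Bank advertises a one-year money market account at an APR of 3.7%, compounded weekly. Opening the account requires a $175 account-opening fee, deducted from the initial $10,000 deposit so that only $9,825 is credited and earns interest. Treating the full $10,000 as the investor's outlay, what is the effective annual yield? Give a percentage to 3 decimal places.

1.952%

Value after one year: 9,825 × (1 + 0.037/52)^52 = 9,825 × 1.037679 = $10,195.20.
Effective yield on the $10,000 outlay: 10,195.20 / 10,000 − 1 = 0.019520 = 1.952%.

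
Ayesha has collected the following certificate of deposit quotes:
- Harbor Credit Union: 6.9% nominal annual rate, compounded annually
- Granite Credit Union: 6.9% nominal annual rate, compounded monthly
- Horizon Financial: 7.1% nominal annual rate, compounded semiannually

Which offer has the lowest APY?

Harbor Credit Union: compounded annually, EAR = 6.900%
Granite Credit Union: (1 + 0.069/12)^12 − 1 = 7.122%
Horizon Financial: (1 + 0.071/2)^2 − 1 = 7.226%
The lowest effective annual rate is Harbor Credit Union at 6.900%.

Harbor Credit Union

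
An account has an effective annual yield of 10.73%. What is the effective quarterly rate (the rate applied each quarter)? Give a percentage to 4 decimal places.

The per-quarter rate i satisfies (1 + i)^4 = 1 + 0.1073.
i = 1.1073^(1/4) − 1 = 0.0258086 = 2.5809%.

2.5809%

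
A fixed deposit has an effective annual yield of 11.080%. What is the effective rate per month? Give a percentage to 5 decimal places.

The per-month rate i satisfies (1 + i)^12 = 1 + 0.11080.
i = 1.11080^(1/12) − 1 = 0.0087952 = 0.87952%.

0.87952%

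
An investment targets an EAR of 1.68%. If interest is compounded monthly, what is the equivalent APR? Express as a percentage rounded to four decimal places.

1.6672%

(1 + r/12)^12 − 1 = 0.0168, so 1 + r/12 = 1.0168^(1/12).
r/12 = 0.001389, so r = 0.016672 = 1.6672%.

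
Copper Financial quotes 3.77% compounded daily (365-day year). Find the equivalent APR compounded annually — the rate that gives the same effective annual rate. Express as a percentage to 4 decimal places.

EAR = (1 + 0.0377/365)^365 − 1 = 0.038418.
Compounded annually, the equivalent nominal rate is the EAR itself: 3.8418%.

3.8418%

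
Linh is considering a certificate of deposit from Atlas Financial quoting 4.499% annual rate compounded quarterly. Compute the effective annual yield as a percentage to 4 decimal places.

EAR = (1 + 0.04499/4)^4 − 1.
= (1 + 0.011247)^4 − 1 = 1.045755 − 1 = 4.5755%.

4.5755%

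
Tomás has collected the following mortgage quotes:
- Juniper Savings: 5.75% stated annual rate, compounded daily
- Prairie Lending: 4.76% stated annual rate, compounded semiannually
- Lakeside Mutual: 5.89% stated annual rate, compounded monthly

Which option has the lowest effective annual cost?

Prairie Lending

Juniper Savings: (1 + 0.0575/365)^365 − 1 = 5.918%
Prairie Lending: (1 + 0.0476/2)^2 − 1 = 4.817%
Lakeside Mutual: (1 + 0.0589/12)^12 − 1 = 6.052%
The lowest effective annual rate is Prairie Lending at 4.817%.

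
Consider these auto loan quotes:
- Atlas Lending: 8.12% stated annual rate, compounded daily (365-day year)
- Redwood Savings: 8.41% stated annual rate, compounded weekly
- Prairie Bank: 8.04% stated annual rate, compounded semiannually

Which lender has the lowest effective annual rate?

Prairie Bank

Atlas Lending: (1 + 0.0812/365)^365 − 1 = 8.458%
Redwood Savings: (1 + 0.0841/52)^52 − 1 = 8.766%
Prairie Bank: (1 + 0.0804/2)^2 − 1 = 8.202%
The lowest effective annual rate is Prairie Bank at 8.202%.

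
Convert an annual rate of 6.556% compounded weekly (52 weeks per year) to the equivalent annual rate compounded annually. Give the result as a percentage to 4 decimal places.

EAR = (1 + 0.06556/52)^52 − 1 = 0.067713.
Compounded annually, the equivalent nominal rate is the EAR itself: 6.7713%.

6.7713%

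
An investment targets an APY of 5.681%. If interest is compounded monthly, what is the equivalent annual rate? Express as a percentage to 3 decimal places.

5.538%

(1 + r/12)^12 − 1 = 0.05681, so 1 + r/12 = 1.05681^(1/12).
r/12 = 0.004615, so r = 0.055382 = 5.538%.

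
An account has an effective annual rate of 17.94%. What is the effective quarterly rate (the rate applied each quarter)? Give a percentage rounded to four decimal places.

4.2114%

The per-quarter rate i satisfies (1 + i)^4 = 1 + 0.1794.
i = 1.1794^(1/4) − 1 = 0.0421141 = 4.2114%.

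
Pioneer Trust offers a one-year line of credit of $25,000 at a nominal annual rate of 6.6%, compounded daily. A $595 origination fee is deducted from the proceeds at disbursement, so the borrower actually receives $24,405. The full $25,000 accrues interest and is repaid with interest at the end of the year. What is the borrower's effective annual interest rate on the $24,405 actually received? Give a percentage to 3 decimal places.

9.426%

Amount owed after one year: 25,000 × (1 + 0.066/365)^365 = 25,000 × 1.068220 = $26,705.51.
Effective rate on net proceeds: 26,705.51 / 24,405 − 1 = 0.094264 = 9.426%.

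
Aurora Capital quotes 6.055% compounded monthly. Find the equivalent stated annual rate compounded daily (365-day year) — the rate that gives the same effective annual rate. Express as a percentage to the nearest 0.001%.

6.040%

EAR = (1 + 0.06055/12)^12 − 1 = 0.062259.
Solve (1 + r/365)^365 = 1.062259: r/365 = 1.062259^(1/365) − 1 = 0.000165, so r = 0.060403 = 6.040%.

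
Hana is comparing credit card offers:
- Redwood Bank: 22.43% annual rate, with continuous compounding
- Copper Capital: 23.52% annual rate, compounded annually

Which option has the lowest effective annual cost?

Redwood Bank: e^0.2243 − 1 = 25.145%
Copper Capital: compounded annually, EAR = 23.520%
The lowest effective annual rate is Copper Capital at 23.520%.

Copper Capital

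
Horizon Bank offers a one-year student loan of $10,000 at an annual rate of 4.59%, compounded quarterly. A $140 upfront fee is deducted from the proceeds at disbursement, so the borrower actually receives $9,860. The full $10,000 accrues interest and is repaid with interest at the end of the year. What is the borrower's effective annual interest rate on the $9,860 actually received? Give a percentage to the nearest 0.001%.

Amount owed after one year: 10,000 × (1 + 0.0459/4)^4 = 10,000 × 1.046696 = $10,466.96.
Effective rate on net proceeds: 10,466.96 / 9,860 − 1 = 0.061558 = 6.156%.

6.156%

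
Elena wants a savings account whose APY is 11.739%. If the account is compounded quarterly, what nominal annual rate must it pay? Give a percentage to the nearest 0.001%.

(1 + r/4)^4 − 1 = 0.11739, so 1 + r/4 = 1.11739^(1/4).
r/4 = 0.028137, so r = 0.112550 = 11.255%.

11.255%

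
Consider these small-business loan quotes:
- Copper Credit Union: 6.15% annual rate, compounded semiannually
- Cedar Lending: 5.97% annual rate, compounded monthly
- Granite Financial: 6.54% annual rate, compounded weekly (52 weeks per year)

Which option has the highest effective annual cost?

Granite Financial

Copper Credit Union: (1 + 0.0615/2)^2 − 1 = 6.245%
Cedar Lending: (1 + 0.0597/12)^12 − 1 = 6.136%
Granite Financial: (1 + 0.0654/52)^52 − 1 = 6.754%
The highest effective annual rate is Granite Financial at 6.754%.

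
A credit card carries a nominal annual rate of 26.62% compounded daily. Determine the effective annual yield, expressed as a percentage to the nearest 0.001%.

EAR = (1 + 0.2662/365)^365 − 1.
= (1 + 0.000729)^365 − 1 = 1.304869 − 1 = 30.487%.

30.487%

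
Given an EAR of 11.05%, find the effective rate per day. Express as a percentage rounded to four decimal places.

The per-day rate i satisfies (1 + i)^365 = 1 + 0.1105.
i = 1.1105^(1/365) − 1 = 0.0002872 = 0.0287%.

0.0287%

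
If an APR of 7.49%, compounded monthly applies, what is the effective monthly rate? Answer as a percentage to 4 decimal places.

0.6242%

With a nominal annual rate compounded monthly, the periodic rate is the nominal rate divided by 12.
i = 0.0749 / 12 = 0.0062417 = 0.6242%.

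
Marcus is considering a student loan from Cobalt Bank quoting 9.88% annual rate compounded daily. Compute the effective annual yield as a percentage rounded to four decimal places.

EAR = (1 + 0.0988/365)^365 − 1.
= (1 + 0.000271)^365 − 1 = 1.103831 − 1 = 10.3831%.

10.3831%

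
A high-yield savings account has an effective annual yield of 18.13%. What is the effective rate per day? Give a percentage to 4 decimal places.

0.0457%

The per-day rate i satisfies (1 + i)^365 = 1 + 0.1813.
i = 1.1813^(1/365) − 1 = 0.0004566 = 0.0457%.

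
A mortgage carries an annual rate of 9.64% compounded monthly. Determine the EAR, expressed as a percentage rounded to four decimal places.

EAR = (1 + 0.0964/12)^12 − 1.
= (1 + 0.008033)^12 − 1 = 1.100775 − 1 = 10.0775%.

10.0775%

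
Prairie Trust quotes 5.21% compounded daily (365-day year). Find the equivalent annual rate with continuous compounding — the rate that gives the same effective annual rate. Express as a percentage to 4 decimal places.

5.2096%

EAR = (1 + 0.0521/365)^365 − 1 = 0.053477.
Equivalent continuous rate: r = ln(1 + 0.053477) = 0.052096 = 5.2096%.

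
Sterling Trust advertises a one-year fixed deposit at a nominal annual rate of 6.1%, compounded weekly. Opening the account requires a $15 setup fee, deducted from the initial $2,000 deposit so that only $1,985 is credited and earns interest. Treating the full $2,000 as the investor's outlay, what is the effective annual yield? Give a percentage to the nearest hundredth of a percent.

5.49%

Value after one year: 1,985 × (1 + 0.061/52)^52 = 1,985 × 1.062861 = $2,109.78.
Effective yield on the $2,000 outlay: 2,109.78 / 2,000 − 1 = 0.054889 = 5.49%.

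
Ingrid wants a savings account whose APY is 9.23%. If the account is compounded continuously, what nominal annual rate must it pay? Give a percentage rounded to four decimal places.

8.8286%

Continuous: nominal r satisfies e^r − 1 = 0.0923.
r = ln(1 + 0.0923) = ln(1.0923) = 0.088286 = 8.8286%.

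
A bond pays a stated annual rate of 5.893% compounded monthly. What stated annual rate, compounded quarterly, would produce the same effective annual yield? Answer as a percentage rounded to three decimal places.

EAR = (1 + 0.05893/12)^12 − 1 = 0.060548.
Solve (1 + r/4)^4 = 1.060548: r/4 = 1.060548^(1/4) − 1 = 0.014805, so r = 0.059220 = 5.922%.

5.922%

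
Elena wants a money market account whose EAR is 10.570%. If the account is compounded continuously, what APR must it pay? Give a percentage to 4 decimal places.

Continuous: nominal r satisfies e^r − 1 = 0.10570.
r = ln(1 + 0.10570) = ln(1.10570) = 0.100479 = 10.0479%.

10.0479%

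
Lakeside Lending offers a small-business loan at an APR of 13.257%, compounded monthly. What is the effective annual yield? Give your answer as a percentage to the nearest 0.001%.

14.093%

EAR = (1 + 0.13257/12)^12 − 1.
= (1 + 0.011048)^12 − 1 = 1.140929 − 1 = 14.093%.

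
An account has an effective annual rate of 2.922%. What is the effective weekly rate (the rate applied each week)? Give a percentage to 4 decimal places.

0.0554%

The per-week rate i satisfies (1 + i)^52 = 1 + 0.02922.
i = 1.02922^(1/52) − 1 = 0.0005540 = 0.0554%.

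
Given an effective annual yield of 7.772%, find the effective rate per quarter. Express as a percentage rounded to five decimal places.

1.88881%

The per-quarter rate i satisfies (1 + i)^4 = 1 + 0.07772.
i = 1.07772^(1/4) − 1 = 0.0188881 = 1.88881%.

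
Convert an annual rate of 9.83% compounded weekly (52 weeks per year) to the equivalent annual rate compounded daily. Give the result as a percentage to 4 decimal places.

9.8220%

EAR = (1 + 0.0983/52)^52 − 1 = 0.103191.
Solve (1 + r/365)^365 = 1.103191: r/365 = 1.103191^(1/365) − 1 = 0.000269, so r = 0.098220 = 9.8220%.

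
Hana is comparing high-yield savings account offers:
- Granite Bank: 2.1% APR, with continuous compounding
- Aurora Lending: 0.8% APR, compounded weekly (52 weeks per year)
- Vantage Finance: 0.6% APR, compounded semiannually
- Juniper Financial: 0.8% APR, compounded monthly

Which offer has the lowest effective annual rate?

Granite Bank: e^0.021 − 1 = 2.122%
Aurora Lending: (1 + 0.008/52)^52 − 1 = 0.803%
Vantage Finance: (1 + 0.006/2)^2 − 1 = 0.601%
Juniper Financial: (1 + 0.008/12)^12 − 1 = 0.803%
The lowest effective annual rate is Vantage Finance at 0.601%.

Vantage Finance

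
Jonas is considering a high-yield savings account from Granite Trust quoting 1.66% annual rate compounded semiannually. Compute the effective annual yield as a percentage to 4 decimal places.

1.6669%

EAR = (1 + 0.0166/2)^2 − 1.
= (1 + 0.008300)^2 − 1 = 1.016669 − 1 = 1.6669%.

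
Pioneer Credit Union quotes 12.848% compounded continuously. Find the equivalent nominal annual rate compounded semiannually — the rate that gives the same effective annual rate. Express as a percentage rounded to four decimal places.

13.2697%

EAR under continuous compounding: e^0.12848 − 1 = 0.137099.
Solve (1 + r/2)^2 = 1.137099: r/2 = 1.137099^(1/2) − 1 = 0.066348, so r = 0.132697 = 13.2697%.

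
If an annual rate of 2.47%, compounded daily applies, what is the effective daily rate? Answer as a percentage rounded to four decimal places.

0.0068%

With a nominal annual rate compounded daily, the periodic rate is the nominal rate divided by 365.
i = 0.0247 / 365 = 0.0000677 = 0.0068%.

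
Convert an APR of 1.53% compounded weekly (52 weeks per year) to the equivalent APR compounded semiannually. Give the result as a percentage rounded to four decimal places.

EAR = (1 + 0.0153/52)^52 − 1 = 0.015415.
Solve (1 + r/2)^2 = 1.015415: r/2 = 1.015415^(1/2) − 1 = 0.007678, so r = 0.015356 = 1.5356%.

1.5356%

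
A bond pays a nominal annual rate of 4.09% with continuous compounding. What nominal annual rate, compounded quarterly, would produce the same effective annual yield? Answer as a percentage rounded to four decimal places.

4.1110%

EAR under continuous compounding: e^0.0409 − 1 = 0.041748.
Solve (1 + r/4)^4 = 1.041748: r/4 = 1.041748^(1/4) − 1 = 0.010277, so r = 0.041110 = 4.1110%.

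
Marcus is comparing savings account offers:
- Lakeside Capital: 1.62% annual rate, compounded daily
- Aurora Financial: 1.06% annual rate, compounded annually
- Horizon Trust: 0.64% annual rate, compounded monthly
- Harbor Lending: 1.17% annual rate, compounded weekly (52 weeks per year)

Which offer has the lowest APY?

Horizon Trust

Lakeside Capital: (1 + 0.0162/365)^365 − 1 = 1.633%
Aurora Financial: compounded annually, EAR = 1.060%
Horizon Trust: (1 + 0.0064/12)^12 − 1 = 0.642%
Harbor Lending: (1 + 0.0117/52)^52 − 1 = 1.177%
The lowest effective annual rate is Horizon Trust at 0.642%.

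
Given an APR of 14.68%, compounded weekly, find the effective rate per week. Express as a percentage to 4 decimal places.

0.2823%

With a nominal annual rate compounded weekly, the periodic rate is the nominal rate divided by 52.
i = 0.1468 / 52 = 0.0028231 = 0.2823%.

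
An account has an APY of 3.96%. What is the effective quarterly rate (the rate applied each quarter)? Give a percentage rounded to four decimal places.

0.9756%

The per-quarter rate i satisfies (1 + i)^4 = 1 + 0.0396.
i = 1.0396^(1/4) − 1 = 0.0097563 = 0.9756%.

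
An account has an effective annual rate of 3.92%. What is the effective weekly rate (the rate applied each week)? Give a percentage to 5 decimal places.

0.07397%

The per-week rate i satisfies (1 + i)^52 = 1 + 0.0392.
i = 1.0392^(1/52) − 1 = 0.0007397 = 0.07397%.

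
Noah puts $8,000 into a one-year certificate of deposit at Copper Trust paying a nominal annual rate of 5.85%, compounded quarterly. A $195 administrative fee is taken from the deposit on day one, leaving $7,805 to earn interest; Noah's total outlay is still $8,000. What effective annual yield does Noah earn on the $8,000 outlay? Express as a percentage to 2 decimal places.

3.40%

Value after one year: 7,805 × (1 + 0.0585/4)^4 = 7,805 × 1.059796 = $8,271.71.
Effective yield on the $8,000 outlay: 8,271.71 / 8,000 − 1 = 0.033963 = 3.40%.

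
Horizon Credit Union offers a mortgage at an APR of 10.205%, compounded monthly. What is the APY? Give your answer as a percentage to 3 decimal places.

10.696%

EAR = (1 + 0.10205/12)^12 − 1.
= (1 + 0.008504)^12 − 1 = 1.106961 − 1 = 10.696%.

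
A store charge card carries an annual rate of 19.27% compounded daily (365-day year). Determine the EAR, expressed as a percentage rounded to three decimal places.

21.246%

EAR = (1 + 0.1927/365)^365 − 1.
= (1 + 0.000528)^365 − 1 = 1.212457 − 1 = 21.246%.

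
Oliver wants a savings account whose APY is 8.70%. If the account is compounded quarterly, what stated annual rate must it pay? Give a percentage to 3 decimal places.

8.430%

(1 + r/4)^4 − 1 = 0.0870, so 1 + r/4 = 1.0870^(1/4).
r/4 = 0.021074, so r = 0.084298 = 8.430%.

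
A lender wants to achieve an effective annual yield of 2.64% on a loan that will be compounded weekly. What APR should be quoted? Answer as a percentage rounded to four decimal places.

(1 + r/52)^52 − 1 = 0.0264, so 1 + r/52 = 1.0264^(1/52).
r/52 = 0.000501, so r = 0.026064 = 2.6064%.

2.6064%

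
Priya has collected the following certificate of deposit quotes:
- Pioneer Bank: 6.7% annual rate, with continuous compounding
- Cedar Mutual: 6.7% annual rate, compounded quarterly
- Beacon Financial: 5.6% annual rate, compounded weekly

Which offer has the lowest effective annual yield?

Pioneer Bank: e^0.067 − 1 = 6.930%
Cedar Mutual: (1 + 0.067/4)^4 − 1 = 6.870%
Beacon Financial: (1 + 0.056/52)^52 − 1 = 5.757%
The lowest effective annual rate is Beacon Financial at 5.757%.

Beacon Financial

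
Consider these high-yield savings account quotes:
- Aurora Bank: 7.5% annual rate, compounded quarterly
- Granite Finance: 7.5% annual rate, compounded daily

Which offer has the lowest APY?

Aurora Bank

Aurora Bank: (1 + 0.075/4)^4 − 1 = 7.714%
Granite Finance: (1 + 0.075/365)^365 − 1 = 7.788%
The lowest effective annual rate is Aurora Bank at 7.714%.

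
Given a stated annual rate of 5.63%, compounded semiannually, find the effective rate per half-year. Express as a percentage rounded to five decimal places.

2.81500%

With a nominal annual rate compounded semiannually, the periodic rate is the nominal rate divided by 2.
i = 0.0563 / 2 = 0.0281500 = 2.81500%.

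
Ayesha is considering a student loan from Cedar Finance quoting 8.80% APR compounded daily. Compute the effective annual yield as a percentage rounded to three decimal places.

EAR = (1 + 0.0880/365)^365 − 1.
= 1.091977 − 1 = 9.198%.

9.198%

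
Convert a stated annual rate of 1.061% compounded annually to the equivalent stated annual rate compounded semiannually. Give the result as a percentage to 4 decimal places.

1.0582%

Compounded annually, EAR = nominal = 0.010610.
Solve (1 + r/2)^2 = 1.010610: r/2 = 1.010610^(1/2) − 1 = 0.005291, so r = 0.010582 = 1.0582%.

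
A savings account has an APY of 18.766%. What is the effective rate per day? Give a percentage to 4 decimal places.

The per-day rate i satisfies (1 + i)^365 = 1 + 0.18766.
i = 1.18766^(1/365) − 1 = 0.0004713 = 0.0471%.

0.0471%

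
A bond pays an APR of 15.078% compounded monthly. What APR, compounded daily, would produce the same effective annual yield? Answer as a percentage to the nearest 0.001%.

14.987%

EAR = (1 + 0.15078/12)^12 − 1 = 0.161649.
Solve (1 + r/365)^365 = 1.161649: r/365 = 1.161649^(1/365) − 1 = 0.000411, so r = 0.149871 = 14.987%.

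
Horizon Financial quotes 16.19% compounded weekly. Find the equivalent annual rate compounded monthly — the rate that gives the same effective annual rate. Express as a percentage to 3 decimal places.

EAR = (1 + 0.1619/52)^52 − 1 = 0.175447.
Solve (1 + r/12)^12 = 1.175447: r/12 = 1.175447^(1/12) − 1 = 0.013562, so r = 0.162742 = 16.274%.

16.274%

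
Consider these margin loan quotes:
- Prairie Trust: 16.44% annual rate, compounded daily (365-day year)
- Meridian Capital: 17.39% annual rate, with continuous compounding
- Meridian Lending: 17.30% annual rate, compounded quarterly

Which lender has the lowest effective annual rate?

Prairie Trust

Prairie Trust: (1 + 0.1644/365)^365 − 1 = 17.864%
Meridian Capital: e^0.1739 − 1 = 18.994%
Meridian Lending: (1 + 0.1730/4)^4 − 1 = 18.455%
The lowest effective annual rate is Prairie Trust at 17.864%.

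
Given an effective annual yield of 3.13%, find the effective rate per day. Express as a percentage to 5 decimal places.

0.00844%

The per-day rate i satisfies (1 + i)^365 = 1 + 0.0313.
i = 1.0313^(1/365) − 1 = 0.0000844 = 0.00844%.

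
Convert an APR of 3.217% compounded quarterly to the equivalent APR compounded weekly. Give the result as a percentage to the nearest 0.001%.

3.205%

EAR = (1 + 0.03217/4)^4 − 1 = 0.032560.
Solve (1 + r/52)^52 = 1.032560: r/52 = 1.032560^(1/52) − 1 = 0.000616, so r = 0.032051 = 3.205%.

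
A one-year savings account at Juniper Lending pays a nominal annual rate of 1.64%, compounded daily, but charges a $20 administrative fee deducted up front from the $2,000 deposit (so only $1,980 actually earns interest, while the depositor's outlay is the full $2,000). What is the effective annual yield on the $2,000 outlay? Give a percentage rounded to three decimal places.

0.637%

Value after one year: 1,980 × (1 + 0.0164/365)^365 = 1,980 × 1.016535 = $2,012.74.
Effective yield on the $2,000 outlay: 2,012.74 / 2,000 − 1 = 0.006369 = 0.637%.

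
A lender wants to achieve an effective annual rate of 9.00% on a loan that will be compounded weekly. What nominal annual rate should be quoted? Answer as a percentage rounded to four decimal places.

8.6249%

(1 + r/52)^52 − 1 = 0.0900, so 1 + r/52 = 1.0900^(1/52).
r/52 = 0.001659, so r = 0.086249 = 8.6249%.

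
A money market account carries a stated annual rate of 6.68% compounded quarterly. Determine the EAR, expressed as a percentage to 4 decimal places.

6.8492%

EAR = (1 + 0.0668/4)^4 − 1.
= 1.068492 − 1 = 6.8492%.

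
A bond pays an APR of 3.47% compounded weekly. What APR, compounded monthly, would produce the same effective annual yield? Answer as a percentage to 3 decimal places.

EAR = (1 + 0.0347/52)^52 − 1 = 0.035297.
Solve (1 + r/12)^12 = 1.035297: r/12 = 1.035297^(1/12) − 1 = 0.002895, so r = 0.034739 = 3.474%.

3.474%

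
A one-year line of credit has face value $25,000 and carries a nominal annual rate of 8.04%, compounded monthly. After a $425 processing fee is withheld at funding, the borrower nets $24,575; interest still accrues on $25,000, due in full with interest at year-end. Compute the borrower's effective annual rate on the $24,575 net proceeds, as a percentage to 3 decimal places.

10.217%

Amount owed after one year: 25,000 × (1 + 0.0804/12)^12 = 25,000 × 1.083430 = $27,085.75.
Effective rate on net proceeds: 27,085.75 / 24,575 − 1 = 0.102167 = 10.217%.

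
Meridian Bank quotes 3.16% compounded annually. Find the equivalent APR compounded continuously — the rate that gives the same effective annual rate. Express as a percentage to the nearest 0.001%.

Compounded annually, EAR = nominal = 0.031600.
Equivalent continuous rate: r = ln(1 + 0.031600) = 0.031111 = 3.111%.

3.111%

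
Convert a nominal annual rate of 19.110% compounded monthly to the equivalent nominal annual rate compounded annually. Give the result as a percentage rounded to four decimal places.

EAR = (1 + 0.19110/12)^12 − 1 = 0.208759.
Compounded annually, the equivalent nominal rate is the EAR itself: 20.8759%.

20.8759%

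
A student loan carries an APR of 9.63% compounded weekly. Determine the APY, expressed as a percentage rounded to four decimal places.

EAR = (1 + 0.0963/52)^52 − 1.
= (1 + 0.001852)^52 − 1 = 1.100991 − 1 = 10.0991%.

10.0991%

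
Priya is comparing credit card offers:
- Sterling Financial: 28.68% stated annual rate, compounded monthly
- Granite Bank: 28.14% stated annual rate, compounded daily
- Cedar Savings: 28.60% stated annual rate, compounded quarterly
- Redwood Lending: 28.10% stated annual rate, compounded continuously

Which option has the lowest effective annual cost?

Sterling Financial: (1 + 0.2868/12)^12 − 1 = 32.767%
Granite Bank: (1 + 0.2814/365)^365 − 1 = 32.484%
Cedar Savings: (1 + 0.2860/4)^4 − 1 = 31.816%
Redwood Lending: e^0.2810 − 1 = 32.445%
The lowest effective annual rate is Cedar Savings at 31.816%.

Cedar Savings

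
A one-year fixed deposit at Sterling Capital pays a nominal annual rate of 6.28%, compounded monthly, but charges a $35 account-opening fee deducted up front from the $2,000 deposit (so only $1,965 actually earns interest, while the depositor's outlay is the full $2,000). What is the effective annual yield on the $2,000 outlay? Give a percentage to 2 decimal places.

4.60%

Value after one year: 1,965 × (1 + 0.0628/12)^12 = 1,965 × 1.064640 = $2,092.02.
Effective yield on the $2,000 outlay: 2,092.02 / 2,000 − 1 = 0.046008 = 4.60%.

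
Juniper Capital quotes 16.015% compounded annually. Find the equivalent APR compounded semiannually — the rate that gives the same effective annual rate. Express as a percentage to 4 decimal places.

Compounded annually, EAR = nominal = 0.160150.
Solve (1 + r/2)^2 = 1.160150: r/2 = 1.160150^(1/2) − 1 = 0.077103, so r = 0.154205 = 15.4205%.

15.4205%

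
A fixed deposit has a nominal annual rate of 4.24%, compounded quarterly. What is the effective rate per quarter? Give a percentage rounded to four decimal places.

With a nominal annual rate compounded quarterly, the periodic rate is the nominal rate divided by 4.
i = 0.0424 / 4 = 0.0106000 = 1.0600%.

1.0600%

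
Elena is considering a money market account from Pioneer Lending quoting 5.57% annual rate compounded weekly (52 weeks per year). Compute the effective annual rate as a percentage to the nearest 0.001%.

5.725%

EAR = (1 + 0.0557/52)^52 − 1.
= (1 + 0.001071)^52 − 1 = 1.057249 − 1 = 5.725%.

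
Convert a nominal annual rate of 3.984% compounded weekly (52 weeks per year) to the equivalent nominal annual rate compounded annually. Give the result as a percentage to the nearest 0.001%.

4.063%

EAR = (1 + 0.03984/52)^52 − 1 = 0.040628.
Compounded annually, the equivalent nominal rate is the EAR itself: 4.063%.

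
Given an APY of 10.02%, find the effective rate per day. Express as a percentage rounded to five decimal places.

0.02617%

The per-day rate i satisfies (1 + i)^365 = 1 + 0.1002.
i = 1.1002^(1/365) − 1 = 0.0002617 = 0.02617%.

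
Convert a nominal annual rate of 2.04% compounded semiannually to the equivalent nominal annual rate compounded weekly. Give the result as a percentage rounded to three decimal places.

EAR = (1 + 0.0204/2)^2 − 1 = 0.020504.
Solve (1 + r/52)^52 = 1.020504: r/52 = 1.020504^(1/52) − 1 = 0.000390, so r = 0.020301 = 2.030%.

2.030%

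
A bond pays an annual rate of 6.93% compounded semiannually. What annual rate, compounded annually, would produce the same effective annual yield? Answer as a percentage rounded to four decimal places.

7.0501%

EAR = (1 + 0.0693/2)^2 − 1 = 0.070501.
Compounded annually, the equivalent nominal rate is the EAR itself: 7.0501%.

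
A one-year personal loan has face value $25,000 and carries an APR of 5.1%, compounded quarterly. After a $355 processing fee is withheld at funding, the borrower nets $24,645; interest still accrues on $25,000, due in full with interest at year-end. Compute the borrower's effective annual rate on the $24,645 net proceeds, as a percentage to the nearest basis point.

6.71%

Amount owed after one year: 25,000 × (1 + 0.051/4)^4 = 25,000 × 1.051984 = $26,299.59.
Effective rate on net proceeds: 26,299.59 / 24,645 − 1 = 0.067137 = 6.71%.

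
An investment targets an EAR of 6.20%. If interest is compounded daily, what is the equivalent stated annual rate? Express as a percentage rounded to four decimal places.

6.0159%

(1 + r/365)^365 − 1 = 0.0620, so 1 + r/365 = 1.0620^(1/365).
r/365 = 0.000165, so r = 0.060159 = 6.0159%.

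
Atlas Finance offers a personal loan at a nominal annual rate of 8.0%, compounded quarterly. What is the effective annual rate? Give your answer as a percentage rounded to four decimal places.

8.2432%

EAR = (1 + 0.080/4)^4 − 1.
= (1 + 0.020000)^4 − 1 = 1.082432 − 1 = 8.2432%.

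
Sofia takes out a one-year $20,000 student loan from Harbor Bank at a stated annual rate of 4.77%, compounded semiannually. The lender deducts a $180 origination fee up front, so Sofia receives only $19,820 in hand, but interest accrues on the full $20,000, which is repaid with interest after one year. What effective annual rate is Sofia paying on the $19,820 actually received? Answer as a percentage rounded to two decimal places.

Amount owed after one year: 20,000 × (1 + 0.0477/2)^2 = 20,000 × 1.048269 = $20,965.38.
Effective rate on net proceeds: 20,965.38 / 19,820 − 1 = 0.057789 = 5.78%.

5.78%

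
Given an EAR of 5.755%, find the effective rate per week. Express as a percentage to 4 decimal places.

The per-week rate i satisfies (1 + i)^52 = 1 + 0.05755.
i = 1.05755^(1/52) − 1 = 0.0010766 = 0.1077%.

0.1077%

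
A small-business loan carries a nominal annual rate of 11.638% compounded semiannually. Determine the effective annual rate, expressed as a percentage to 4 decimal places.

11.9766%

EAR = (1 + 0.11638/2)^2 − 1.
= (1 + 0.058190)^2 − 1 = 1.119766 − 1 = 11.9766%.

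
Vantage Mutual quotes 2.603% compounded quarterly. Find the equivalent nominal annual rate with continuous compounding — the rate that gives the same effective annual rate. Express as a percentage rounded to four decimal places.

2.5946%

EAR = (1 + 0.02603/4)^4 − 1 = 0.026285.
Equivalent continuous rate: r = ln(1 + 0.026285) = 0.025946 = 2.5946%.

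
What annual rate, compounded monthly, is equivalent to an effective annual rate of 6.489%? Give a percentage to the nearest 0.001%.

6.304%

(1 + r/12)^12 − 1 = 0.06489, so 1 + r/12 = 1.06489^(1/12).
r/12 = 0.005253, so r = 0.063036 = 6.304%.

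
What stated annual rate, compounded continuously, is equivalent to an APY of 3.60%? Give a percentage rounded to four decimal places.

3.5367%

Continuous: nominal r satisfies e^r − 1 = 0.0360.
r = ln(1 + 0.0360) = ln(1.0360) = 0.035367 = 3.5367%.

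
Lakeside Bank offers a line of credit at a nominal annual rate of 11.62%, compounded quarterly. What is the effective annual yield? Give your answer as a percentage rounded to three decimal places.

EAR = (1 + 0.1162/4)^4 − 1.
= (1 + 0.029050)^4 − 1 = 1.121362 − 1 = 12.136%.

12.136%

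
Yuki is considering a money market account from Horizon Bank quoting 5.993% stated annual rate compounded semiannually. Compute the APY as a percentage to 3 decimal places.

EAR = (1 + 0.05993/2)^2 − 1.
= (1 + 0.029965)^2 − 1 = 1.060828 − 1 = 6.083%.

6.083%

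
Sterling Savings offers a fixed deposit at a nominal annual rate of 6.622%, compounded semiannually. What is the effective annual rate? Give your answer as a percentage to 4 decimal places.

EAR = (1 + 0.06622/2)^2 − 1.
= (1 + 0.033110)^2 − 1 = 1.067316 − 1 = 6.7316%.

6.7316%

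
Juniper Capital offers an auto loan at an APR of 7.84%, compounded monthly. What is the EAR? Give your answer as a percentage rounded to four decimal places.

8.1279%

EAR = (1 + 0.0784/12)^12 − 1.
= (1 + 0.006533)^12 − 1 = 1.081279 − 1 = 8.1279%.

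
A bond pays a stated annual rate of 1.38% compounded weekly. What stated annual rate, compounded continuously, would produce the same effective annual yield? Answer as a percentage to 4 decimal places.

EAR = (1 + 0.0138/52)^52 − 1 = 0.013894.
Equivalent continuous rate: r = ln(1 + 0.013894) = 0.013798 = 1.3798%.

1.3798%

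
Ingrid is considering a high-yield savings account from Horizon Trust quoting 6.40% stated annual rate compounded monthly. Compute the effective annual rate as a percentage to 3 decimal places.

EAR = (1 + 0.0640/12)^12 − 1.
= (1 + 0.005333)^12 − 1 = 1.065911 − 1 = 6.591%.

6.591%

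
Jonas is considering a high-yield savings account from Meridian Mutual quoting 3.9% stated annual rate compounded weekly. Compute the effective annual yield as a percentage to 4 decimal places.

3.9755%

EAR = (1 + 0.039/52)^52 − 1.
= (1 + 0.000750)^52 − 1 = 1.039755 − 1 = 3.9755%.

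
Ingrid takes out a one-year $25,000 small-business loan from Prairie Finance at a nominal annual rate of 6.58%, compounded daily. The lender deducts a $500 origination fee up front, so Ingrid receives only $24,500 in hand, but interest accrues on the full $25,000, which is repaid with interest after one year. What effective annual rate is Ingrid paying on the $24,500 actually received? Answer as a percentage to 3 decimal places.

Amount owed after one year: 25,000 × (1 + 0.0658/365)^365 = 25,000 × 1.068007 = $26,700.17.
Effective rate on net proceeds: 26,700.17 / 24,500 − 1 = 0.089803 = 8.980%.

8.980%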